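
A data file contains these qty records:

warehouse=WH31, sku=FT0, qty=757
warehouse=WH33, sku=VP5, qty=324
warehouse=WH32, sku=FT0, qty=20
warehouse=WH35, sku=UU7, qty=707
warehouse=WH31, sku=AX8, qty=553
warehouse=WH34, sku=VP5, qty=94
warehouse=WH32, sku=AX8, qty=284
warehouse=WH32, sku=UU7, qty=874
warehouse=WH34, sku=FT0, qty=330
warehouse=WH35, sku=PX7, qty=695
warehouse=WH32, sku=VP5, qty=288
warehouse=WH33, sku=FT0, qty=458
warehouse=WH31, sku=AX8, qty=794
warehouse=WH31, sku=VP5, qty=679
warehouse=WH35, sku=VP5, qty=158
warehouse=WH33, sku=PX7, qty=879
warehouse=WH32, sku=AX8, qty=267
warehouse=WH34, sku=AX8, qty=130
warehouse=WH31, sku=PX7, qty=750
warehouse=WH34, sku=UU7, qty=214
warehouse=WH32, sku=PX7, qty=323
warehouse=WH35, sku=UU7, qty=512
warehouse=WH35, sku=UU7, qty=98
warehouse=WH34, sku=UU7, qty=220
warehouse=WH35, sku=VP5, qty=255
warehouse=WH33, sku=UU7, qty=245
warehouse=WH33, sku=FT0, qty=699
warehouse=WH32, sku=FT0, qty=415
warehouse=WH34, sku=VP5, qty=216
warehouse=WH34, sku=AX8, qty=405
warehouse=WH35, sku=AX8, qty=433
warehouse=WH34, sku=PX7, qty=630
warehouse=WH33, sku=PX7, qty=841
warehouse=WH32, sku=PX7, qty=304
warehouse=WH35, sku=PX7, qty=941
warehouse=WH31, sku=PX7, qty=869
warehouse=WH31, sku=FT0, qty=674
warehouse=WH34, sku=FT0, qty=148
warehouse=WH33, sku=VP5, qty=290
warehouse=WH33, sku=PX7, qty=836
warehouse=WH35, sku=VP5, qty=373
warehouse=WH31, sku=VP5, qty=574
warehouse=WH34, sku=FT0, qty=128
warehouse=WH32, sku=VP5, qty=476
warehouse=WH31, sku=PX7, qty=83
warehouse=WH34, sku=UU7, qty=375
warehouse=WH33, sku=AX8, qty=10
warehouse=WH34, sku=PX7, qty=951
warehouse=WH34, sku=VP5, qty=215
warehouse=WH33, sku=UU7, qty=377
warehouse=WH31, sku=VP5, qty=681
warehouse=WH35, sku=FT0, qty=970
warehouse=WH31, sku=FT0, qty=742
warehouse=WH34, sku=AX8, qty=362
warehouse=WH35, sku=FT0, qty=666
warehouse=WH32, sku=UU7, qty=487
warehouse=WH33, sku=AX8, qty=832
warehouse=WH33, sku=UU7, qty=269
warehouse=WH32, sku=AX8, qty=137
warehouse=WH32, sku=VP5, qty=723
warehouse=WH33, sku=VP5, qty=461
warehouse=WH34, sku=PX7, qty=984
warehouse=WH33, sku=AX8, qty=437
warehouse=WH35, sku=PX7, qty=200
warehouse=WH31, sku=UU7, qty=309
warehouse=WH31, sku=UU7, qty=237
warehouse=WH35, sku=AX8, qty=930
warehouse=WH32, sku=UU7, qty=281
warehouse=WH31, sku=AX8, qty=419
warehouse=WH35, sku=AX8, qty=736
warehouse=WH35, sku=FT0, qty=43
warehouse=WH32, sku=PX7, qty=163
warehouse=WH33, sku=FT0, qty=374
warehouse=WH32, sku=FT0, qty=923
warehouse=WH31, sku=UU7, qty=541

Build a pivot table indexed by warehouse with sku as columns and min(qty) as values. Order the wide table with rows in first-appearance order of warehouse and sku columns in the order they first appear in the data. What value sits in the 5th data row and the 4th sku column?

With rows in first-appearance order of warehouse, row 5 is warehouse=WH34. sku columns in first-appearance order: FT0, VP5, UU7, AX8, PX7; column 4 is AX8.
Long rows with warehouse=WH34, sku=AX8: min(130, 405, 362) = 130.

130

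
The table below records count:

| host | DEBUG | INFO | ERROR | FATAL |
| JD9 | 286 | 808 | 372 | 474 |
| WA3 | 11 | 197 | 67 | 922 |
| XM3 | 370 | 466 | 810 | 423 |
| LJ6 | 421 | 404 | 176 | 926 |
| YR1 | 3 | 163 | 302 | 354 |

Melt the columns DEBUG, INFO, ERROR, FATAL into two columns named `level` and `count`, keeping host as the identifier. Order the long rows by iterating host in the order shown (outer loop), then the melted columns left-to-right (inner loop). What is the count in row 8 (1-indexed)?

20 rows total (5 × 4). Row 8: index ⌊(8-1)/4⌋ = 1 into host → WA3; (8-1) mod 4 = 3 into the melted columns → FATAL.
So row 8 is (WA3, FATAL, 922); count = 922.

922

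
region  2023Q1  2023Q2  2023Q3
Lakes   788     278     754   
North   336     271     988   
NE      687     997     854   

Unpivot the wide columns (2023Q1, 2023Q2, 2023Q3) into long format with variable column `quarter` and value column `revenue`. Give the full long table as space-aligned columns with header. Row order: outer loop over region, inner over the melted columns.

Each (region, column) pair becomes one row: 3 × 3 = 9 rows.
For example, (Lakes, 2023Q1) → revenue=788.

region  quarter  revenue
Lakes   2023Q1   788    
Lakes   2023Q2   278    
Lakes   2023Q3   754    
North   2023Q1   336    
North   2023Q2   271    
North   2023Q3   988    
NE      2023Q1   687    
NE      2023Q2   997    
NE      2023Q3   854    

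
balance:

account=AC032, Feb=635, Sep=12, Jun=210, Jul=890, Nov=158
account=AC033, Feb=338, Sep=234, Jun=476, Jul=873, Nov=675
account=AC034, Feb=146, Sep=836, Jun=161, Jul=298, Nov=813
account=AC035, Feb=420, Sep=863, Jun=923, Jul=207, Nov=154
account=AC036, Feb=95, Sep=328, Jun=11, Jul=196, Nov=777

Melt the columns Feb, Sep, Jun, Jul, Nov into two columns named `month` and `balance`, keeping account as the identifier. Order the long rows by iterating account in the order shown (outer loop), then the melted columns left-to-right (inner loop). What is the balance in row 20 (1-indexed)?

154

25 rows total (5 × 5). Row 20: index ⌊(20-1)/5⌋ = 3 into account → AC035; (20-1) mod 5 = 4 into the melted columns → Nov.
So row 20 is (AC035, Nov, 154); balance = 154.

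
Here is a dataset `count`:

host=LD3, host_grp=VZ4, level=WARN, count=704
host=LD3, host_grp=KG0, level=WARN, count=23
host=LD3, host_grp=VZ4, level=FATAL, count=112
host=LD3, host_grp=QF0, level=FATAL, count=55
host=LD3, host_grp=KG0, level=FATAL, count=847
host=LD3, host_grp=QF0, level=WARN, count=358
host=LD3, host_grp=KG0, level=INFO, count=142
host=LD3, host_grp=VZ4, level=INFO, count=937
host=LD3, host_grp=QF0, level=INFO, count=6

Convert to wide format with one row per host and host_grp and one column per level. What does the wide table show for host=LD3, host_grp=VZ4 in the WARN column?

704

Wide layout: rows indexed by host and host_grp, columns are the 3 distinct level values (WARN, FATAL, INFO).
Cell (host=LD3, host_grp=VZ4, level=WARN) draws from the long row where host=LD3, host_grp=VZ4 and level=WARN, which has count=704.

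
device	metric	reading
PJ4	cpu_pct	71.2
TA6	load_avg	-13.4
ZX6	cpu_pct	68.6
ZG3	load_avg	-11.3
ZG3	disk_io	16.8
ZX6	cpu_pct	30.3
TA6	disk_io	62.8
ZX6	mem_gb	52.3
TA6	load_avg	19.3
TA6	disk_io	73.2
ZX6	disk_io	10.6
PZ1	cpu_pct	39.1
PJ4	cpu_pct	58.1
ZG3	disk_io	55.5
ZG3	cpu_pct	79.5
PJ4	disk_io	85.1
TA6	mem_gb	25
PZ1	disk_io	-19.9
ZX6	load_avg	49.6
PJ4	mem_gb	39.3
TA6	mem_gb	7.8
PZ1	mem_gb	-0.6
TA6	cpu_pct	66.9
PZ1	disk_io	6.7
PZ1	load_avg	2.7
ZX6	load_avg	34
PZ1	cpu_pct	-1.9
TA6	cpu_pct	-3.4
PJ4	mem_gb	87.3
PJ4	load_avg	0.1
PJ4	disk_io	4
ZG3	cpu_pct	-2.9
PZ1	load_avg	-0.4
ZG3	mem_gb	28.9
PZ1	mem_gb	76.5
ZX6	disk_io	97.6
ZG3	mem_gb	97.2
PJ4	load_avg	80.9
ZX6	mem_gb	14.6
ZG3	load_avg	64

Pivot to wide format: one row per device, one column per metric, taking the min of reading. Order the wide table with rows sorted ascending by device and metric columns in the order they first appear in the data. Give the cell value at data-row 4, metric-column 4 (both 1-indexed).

With rows sorted ascending by device, row 4 is device=ZG3. metric columns in first-appearance order: cpu_pct, load_avg, disk_io, mem_gb; column 4 is mem_gb.
Long rows with device=ZG3, metric=mem_gb: min(28.9, 97.2) = 28.9.

28.9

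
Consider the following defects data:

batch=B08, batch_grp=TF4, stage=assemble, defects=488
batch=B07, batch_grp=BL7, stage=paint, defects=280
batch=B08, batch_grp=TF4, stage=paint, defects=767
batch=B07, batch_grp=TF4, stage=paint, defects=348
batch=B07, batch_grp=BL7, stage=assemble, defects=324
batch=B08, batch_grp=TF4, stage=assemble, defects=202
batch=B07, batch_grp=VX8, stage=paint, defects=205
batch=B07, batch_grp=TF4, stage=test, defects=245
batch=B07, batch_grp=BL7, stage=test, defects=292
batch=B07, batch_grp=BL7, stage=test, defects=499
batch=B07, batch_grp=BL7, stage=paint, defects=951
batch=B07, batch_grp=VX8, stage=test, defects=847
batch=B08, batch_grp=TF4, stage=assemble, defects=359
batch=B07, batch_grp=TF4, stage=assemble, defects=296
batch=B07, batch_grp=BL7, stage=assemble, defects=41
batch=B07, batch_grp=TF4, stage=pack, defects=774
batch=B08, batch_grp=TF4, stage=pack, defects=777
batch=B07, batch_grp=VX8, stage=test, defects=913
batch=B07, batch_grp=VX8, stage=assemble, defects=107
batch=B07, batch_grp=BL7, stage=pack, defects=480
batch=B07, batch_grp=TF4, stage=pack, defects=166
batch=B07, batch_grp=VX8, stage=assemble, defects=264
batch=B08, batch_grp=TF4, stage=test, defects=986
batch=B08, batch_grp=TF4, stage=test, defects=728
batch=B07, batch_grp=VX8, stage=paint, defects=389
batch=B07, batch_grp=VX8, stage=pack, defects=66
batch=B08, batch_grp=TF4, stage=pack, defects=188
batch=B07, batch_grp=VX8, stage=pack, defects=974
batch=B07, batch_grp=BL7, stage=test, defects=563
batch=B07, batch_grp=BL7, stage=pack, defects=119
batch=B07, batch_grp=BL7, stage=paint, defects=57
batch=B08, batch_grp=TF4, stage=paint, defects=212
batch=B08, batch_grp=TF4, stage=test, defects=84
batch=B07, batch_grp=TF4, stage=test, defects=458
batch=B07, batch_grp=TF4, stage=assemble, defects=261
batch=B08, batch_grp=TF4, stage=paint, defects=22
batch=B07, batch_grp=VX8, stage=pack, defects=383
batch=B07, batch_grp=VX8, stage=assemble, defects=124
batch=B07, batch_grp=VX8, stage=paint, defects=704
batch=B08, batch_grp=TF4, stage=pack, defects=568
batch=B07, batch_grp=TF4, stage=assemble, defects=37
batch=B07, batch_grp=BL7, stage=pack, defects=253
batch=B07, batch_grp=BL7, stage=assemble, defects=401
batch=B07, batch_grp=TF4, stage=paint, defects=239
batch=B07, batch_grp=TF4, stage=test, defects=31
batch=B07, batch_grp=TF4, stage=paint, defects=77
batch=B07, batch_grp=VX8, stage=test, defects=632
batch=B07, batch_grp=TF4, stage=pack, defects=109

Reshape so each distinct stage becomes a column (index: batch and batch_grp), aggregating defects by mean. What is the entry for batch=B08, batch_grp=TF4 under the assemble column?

Rows with batch=B08, batch_grp=TF4 and stage=assemble: defects values are 488, 202, 359.
(488 + 202 + 359) / 3 = 349.67.

349.67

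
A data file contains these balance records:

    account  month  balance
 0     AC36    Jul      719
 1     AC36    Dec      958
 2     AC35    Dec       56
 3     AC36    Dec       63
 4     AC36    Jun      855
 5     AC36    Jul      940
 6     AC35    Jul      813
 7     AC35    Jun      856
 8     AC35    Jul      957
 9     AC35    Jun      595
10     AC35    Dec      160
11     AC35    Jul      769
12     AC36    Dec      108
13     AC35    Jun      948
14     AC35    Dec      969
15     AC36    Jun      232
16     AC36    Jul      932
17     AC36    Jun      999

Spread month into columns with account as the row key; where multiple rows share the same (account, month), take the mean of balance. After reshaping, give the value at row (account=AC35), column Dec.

395

Rows with account=AC35 and month=Dec: balance values are 56, 160, 969.
(56 + 160 + 969) / 3 = 395.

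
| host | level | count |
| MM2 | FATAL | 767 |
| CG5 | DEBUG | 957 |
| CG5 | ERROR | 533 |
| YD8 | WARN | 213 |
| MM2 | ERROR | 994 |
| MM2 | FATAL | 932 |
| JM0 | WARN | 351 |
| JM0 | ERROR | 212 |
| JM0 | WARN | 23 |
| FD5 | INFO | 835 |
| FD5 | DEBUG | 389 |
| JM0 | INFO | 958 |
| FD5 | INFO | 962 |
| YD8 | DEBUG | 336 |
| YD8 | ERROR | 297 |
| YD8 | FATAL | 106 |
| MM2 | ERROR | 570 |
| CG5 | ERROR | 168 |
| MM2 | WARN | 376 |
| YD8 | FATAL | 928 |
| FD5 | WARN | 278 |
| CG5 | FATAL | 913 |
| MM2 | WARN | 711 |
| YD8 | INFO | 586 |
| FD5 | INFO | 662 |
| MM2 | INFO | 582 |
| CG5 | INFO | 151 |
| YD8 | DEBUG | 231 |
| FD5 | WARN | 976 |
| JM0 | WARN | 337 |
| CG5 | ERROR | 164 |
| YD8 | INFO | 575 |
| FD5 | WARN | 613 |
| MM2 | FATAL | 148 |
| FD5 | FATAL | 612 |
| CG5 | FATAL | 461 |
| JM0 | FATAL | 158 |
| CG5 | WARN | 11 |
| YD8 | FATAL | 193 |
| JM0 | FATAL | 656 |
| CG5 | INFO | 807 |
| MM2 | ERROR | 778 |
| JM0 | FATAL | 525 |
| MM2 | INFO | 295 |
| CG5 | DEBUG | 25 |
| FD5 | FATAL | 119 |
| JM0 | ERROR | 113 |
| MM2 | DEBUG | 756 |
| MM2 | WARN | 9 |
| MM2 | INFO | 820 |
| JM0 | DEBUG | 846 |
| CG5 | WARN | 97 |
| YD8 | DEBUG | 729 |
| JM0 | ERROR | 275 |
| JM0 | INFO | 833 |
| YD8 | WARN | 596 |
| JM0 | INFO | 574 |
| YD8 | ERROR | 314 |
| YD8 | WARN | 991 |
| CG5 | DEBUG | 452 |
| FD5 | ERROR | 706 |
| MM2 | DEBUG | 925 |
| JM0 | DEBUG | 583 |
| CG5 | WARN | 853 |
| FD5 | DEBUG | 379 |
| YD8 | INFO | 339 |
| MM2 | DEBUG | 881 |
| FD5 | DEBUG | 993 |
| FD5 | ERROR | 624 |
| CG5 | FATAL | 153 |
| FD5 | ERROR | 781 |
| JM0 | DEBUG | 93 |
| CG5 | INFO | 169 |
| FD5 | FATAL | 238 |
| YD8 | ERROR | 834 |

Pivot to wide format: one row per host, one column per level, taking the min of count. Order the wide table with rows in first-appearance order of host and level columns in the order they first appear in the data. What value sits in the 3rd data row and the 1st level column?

With rows in first-appearance order of host, row 3 is host=YD8. level columns in first-appearance order: FATAL, DEBUG, ERROR, WARN, INFO; column 1 is FATAL.
Long rows with host=YD8, level=FATAL: min(106, 928, 193) = 106.

106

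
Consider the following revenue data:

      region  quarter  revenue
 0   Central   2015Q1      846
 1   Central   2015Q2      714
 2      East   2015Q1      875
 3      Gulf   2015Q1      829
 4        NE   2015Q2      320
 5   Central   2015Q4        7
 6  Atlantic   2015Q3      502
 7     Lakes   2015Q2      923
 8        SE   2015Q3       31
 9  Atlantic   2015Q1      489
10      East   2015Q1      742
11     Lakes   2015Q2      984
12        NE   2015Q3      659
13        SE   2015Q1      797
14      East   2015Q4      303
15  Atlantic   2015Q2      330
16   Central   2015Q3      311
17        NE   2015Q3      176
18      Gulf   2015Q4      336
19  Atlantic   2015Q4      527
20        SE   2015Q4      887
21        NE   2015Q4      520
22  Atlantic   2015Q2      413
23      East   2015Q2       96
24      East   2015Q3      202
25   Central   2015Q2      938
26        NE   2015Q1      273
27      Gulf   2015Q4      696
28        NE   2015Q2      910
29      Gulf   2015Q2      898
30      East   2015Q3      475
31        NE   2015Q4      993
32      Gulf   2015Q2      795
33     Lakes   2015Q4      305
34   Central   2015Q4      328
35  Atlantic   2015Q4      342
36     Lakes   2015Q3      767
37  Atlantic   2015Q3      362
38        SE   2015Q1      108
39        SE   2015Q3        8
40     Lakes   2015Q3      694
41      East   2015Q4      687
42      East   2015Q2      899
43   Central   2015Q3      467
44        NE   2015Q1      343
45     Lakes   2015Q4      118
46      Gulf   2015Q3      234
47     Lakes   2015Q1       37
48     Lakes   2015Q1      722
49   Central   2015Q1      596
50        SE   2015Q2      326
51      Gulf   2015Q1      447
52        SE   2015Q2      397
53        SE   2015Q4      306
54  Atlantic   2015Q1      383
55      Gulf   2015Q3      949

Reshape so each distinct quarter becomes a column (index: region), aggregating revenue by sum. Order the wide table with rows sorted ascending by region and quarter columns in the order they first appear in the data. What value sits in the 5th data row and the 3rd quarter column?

With rows sorted ascending by region, row 5 is region=Lakes. quarter columns in first-appearance order: 2015Q1, 2015Q2, 2015Q4, 2015Q3; column 3 is 2015Q4.
Long rows with region=Lakes, quarter=2015Q4: 305 + 118 = 423.

423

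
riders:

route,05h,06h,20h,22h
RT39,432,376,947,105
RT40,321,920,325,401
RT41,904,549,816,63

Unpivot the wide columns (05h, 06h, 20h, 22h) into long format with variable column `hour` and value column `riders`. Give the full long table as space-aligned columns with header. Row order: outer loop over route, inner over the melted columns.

route  hour  riders
RT39   05h   432   
RT39   06h   376   
RT39   20h   947   
RT39   22h   105   
RT40   05h   321   
RT40   06h   920   
RT40   20h   325   
RT40   22h   401   
RT41   05h   904   
RT41   06h   549   
RT41   20h   816   
RT41   22h   63    

Each (route, column) pair becomes one row: 3 × 4 = 12 rows.
For example, (RT39, 05h) → riders=432.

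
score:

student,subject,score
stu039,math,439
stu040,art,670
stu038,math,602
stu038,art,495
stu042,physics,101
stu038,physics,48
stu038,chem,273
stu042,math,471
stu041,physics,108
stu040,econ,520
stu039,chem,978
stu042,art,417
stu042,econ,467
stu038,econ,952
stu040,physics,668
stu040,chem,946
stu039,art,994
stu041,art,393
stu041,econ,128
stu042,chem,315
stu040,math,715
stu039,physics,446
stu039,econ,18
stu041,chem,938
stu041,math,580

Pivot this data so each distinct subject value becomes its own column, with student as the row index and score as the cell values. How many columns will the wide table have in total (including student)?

6

1 column for student plus 5 distinct subject values → 6 columns.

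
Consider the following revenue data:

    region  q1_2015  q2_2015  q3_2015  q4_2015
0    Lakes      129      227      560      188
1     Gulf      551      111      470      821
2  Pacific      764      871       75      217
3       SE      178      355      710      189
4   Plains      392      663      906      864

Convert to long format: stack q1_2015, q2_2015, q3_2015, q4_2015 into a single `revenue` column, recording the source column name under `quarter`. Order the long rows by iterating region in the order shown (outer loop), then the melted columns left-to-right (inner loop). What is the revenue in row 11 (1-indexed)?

75

20 rows total (5 × 4). Row 11: index ⌊(11-1)/4⌋ = 2 into region → Pacific; (11-1) mod 4 = 2 into the melted columns → q3_2015.
So row 11 is (Pacific, q3_2015, 75); revenue = 75.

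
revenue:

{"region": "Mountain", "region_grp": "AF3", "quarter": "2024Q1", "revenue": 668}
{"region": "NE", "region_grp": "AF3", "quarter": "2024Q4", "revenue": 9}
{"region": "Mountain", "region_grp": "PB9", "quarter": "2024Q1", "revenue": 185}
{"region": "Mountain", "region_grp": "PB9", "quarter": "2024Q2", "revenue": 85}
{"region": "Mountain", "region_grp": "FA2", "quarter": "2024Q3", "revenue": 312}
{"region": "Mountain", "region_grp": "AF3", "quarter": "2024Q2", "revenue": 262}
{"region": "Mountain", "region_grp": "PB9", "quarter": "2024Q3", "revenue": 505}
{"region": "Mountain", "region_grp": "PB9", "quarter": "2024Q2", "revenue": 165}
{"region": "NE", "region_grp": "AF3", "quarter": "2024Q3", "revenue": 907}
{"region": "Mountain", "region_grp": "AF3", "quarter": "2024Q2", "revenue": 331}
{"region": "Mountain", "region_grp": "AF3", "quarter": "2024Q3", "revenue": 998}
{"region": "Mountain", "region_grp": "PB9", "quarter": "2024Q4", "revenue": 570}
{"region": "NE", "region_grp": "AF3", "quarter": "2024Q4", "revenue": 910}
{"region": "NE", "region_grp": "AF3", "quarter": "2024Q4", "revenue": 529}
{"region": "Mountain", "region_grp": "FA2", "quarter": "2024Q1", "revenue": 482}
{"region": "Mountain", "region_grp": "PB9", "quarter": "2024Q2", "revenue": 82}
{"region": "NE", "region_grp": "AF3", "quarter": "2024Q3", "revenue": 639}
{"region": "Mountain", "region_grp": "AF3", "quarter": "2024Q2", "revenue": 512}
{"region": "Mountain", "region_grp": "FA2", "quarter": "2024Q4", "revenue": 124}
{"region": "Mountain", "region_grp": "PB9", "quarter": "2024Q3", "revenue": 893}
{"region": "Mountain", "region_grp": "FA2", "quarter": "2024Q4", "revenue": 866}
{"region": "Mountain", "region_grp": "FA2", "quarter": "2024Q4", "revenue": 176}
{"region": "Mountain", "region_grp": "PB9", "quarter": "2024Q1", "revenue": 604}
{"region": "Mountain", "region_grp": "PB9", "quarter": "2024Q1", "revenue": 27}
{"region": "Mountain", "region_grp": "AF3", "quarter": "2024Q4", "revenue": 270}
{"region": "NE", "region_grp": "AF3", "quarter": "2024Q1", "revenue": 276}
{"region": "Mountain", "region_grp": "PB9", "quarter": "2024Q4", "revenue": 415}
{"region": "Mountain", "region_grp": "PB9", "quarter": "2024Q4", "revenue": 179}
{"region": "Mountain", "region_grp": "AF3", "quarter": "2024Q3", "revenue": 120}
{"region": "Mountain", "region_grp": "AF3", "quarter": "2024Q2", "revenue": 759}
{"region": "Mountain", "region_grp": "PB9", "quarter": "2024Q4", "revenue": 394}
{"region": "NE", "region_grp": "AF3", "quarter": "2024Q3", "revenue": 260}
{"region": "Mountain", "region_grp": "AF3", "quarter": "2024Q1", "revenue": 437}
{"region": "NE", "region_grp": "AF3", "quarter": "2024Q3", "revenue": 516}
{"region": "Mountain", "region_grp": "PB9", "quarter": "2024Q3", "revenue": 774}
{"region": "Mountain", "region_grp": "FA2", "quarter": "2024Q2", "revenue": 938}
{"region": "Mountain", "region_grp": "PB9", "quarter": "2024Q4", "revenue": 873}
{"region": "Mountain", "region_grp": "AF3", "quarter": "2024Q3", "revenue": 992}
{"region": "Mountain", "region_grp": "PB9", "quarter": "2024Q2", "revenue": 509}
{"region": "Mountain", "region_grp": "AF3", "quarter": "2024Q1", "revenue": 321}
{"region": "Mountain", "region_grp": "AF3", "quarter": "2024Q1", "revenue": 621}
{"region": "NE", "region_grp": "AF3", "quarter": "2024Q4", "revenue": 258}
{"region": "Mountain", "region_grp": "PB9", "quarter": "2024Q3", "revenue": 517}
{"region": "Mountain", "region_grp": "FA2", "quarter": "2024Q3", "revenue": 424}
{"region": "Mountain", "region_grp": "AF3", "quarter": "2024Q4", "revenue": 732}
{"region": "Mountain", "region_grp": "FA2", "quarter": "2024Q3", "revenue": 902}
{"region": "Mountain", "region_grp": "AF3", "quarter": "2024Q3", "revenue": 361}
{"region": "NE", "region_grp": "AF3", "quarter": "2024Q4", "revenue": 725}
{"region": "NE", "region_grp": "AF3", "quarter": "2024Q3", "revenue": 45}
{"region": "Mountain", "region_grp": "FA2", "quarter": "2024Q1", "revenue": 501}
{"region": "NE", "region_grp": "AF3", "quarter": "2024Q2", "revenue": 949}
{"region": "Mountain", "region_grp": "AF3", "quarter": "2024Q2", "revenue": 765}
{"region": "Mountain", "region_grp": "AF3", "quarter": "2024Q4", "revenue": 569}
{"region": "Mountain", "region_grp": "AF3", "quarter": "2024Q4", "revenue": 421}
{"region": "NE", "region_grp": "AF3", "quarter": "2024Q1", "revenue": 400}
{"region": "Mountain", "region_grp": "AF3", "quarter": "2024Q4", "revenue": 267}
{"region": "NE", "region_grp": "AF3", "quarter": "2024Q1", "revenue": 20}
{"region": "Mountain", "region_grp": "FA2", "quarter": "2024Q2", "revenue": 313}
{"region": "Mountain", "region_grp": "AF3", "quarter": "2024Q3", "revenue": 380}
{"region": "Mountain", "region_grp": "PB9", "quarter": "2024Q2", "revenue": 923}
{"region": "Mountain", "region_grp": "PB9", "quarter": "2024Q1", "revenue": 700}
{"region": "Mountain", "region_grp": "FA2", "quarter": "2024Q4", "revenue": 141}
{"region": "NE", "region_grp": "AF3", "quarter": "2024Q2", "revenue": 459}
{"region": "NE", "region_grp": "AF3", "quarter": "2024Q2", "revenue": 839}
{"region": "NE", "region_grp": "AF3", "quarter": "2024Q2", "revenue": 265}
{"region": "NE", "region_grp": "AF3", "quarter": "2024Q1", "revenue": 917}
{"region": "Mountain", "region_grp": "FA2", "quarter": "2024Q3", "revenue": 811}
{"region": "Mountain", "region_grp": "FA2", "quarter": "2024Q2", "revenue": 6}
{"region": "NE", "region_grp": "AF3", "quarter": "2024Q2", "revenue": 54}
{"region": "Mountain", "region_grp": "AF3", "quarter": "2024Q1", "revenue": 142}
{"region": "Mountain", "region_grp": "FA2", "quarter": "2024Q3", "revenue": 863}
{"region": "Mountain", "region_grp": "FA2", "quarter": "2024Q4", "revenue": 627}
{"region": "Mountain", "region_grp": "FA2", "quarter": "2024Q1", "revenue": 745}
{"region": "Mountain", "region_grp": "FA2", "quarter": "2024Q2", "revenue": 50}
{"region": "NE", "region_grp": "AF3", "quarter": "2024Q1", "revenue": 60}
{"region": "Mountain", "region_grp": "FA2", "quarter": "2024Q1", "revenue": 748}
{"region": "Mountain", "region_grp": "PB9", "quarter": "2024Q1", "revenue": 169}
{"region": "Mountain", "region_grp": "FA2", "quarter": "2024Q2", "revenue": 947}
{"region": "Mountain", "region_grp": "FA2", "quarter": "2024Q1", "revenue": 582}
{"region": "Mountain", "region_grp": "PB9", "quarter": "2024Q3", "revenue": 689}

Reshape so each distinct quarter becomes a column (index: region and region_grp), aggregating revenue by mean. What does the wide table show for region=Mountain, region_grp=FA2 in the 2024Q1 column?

611.60

Rows with region=Mountain, region_grp=FA2 and quarter=2024Q1: revenue values are 482, 501, 745, 748, 582.
(482 + 501 + 745 + 748 + 582) / 5 = 611.60.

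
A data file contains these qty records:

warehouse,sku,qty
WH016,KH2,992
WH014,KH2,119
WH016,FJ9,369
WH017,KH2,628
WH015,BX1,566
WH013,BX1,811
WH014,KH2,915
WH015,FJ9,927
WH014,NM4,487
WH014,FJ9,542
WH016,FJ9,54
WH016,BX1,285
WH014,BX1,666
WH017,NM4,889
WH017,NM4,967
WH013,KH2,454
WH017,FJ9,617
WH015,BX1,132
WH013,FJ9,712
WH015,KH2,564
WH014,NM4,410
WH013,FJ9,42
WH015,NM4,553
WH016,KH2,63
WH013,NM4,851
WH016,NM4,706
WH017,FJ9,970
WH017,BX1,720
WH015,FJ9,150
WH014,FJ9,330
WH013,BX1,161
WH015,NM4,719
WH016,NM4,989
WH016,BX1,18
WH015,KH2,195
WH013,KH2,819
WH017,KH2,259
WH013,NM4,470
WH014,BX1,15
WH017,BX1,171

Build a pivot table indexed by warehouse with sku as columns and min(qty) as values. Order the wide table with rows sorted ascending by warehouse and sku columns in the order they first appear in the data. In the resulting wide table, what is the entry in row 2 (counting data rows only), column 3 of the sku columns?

With rows sorted ascending by warehouse, row 2 is warehouse=WH014. sku columns in first-appearance order: KH2, FJ9, BX1, NM4; column 3 is BX1.
Long rows with warehouse=WH014, sku=BX1: min(666, 15) = 15.

15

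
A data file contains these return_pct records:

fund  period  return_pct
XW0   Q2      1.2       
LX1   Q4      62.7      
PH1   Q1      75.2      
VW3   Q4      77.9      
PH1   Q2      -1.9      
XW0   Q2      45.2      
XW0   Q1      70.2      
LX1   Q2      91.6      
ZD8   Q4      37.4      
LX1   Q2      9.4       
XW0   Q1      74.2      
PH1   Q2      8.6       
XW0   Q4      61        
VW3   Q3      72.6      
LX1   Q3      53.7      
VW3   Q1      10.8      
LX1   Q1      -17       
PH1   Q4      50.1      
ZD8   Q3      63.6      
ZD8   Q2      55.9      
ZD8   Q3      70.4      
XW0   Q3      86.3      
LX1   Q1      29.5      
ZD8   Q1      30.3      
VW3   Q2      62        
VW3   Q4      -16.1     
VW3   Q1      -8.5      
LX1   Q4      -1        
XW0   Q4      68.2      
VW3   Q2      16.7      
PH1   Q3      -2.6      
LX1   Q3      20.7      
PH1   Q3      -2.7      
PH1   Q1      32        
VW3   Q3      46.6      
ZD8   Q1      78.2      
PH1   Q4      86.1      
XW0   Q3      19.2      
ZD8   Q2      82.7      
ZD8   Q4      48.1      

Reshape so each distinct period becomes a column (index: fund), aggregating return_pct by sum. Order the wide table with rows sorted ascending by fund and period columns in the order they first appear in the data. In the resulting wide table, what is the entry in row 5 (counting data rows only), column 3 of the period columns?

108.5

With rows sorted ascending by fund, row 5 is fund=ZD8. period columns in first-appearance order: Q2, Q4, Q1, Q3; column 3 is Q1.
Long rows with fund=ZD8, period=Q1: 30.3 + 78.2 = 108.5.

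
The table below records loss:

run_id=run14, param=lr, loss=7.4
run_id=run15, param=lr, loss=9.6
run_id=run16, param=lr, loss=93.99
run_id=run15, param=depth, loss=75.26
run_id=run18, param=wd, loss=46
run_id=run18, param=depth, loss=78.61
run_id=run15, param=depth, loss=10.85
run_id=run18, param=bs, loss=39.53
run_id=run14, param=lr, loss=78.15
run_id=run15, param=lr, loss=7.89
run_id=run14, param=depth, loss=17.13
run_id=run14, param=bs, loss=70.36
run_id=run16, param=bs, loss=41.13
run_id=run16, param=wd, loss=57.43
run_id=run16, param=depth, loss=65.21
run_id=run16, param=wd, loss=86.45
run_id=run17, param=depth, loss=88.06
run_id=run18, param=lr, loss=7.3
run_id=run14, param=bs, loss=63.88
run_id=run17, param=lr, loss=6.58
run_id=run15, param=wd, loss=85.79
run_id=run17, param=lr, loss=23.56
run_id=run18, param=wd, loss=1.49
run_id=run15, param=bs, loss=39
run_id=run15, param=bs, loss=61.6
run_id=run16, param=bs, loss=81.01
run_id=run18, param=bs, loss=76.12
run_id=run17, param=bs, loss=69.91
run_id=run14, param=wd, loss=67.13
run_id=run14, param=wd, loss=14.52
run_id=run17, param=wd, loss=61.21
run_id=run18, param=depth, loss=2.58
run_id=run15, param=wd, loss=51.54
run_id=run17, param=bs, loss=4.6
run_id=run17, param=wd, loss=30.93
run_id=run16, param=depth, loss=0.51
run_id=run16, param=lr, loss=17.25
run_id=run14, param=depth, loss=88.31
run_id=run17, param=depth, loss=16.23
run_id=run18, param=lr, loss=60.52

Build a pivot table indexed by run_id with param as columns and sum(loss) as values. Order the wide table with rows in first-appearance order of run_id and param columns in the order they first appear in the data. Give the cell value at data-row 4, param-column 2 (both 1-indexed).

81.19

With rows in first-appearance order of run_id, row 4 is run_id=run18. param columns in first-appearance order: lr, depth, wd, bs; column 2 is depth.
Long rows with run_id=run18, param=depth: 78.61 + 2.58 = 81.19.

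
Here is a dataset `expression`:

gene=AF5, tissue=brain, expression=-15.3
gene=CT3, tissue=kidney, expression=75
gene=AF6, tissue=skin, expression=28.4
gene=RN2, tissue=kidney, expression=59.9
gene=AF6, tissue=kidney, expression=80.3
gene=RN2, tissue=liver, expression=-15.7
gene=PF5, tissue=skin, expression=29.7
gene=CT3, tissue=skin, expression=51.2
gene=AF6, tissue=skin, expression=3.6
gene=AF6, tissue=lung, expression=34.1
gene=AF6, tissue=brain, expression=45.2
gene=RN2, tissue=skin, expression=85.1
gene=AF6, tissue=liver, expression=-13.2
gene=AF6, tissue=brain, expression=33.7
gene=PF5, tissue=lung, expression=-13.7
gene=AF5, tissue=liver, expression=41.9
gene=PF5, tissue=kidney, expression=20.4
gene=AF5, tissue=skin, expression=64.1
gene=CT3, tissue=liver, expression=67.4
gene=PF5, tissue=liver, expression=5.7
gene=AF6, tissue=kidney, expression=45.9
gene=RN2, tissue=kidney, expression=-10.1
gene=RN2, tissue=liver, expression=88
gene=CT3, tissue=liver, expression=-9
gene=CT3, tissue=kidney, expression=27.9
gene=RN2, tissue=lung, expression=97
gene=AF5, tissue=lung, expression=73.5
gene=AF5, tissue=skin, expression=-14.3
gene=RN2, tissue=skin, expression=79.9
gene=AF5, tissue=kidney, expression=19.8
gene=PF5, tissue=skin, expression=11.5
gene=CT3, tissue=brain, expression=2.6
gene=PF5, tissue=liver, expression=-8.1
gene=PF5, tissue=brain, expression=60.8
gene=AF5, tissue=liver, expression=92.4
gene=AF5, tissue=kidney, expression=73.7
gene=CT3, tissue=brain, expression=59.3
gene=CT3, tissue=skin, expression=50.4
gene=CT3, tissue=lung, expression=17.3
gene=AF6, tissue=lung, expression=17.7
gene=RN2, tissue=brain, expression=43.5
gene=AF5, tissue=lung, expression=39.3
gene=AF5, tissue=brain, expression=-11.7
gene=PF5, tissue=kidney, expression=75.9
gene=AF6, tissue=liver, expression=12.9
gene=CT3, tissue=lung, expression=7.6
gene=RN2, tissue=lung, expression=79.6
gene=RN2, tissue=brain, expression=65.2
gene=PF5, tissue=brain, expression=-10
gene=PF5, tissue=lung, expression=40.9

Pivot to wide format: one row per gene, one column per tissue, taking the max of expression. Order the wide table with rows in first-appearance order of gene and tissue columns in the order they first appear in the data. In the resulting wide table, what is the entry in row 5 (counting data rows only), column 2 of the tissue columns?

75.9

With rows in first-appearance order of gene, row 5 is gene=PF5. tissue columns in first-appearance order: brain, kidney, skin, liver, lung; column 2 is kidney.
Long rows with gene=PF5, tissue=kidney: max(20.4, 75.9) = 75.9.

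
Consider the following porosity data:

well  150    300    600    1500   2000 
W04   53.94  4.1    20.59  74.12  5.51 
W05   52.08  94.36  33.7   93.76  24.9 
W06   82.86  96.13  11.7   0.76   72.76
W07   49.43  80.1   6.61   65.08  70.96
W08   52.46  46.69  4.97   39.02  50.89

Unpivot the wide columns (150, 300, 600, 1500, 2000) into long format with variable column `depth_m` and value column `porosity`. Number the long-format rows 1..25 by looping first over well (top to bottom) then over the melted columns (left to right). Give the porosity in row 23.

4.97

25 rows total (5 × 5). Row 23: index ⌊(23-1)/5⌋ = 4 into well → W08; (23-1) mod 5 = 2 into the melted columns → 600.
So row 23 is (W08, 600, 4.97); porosity = 4.97.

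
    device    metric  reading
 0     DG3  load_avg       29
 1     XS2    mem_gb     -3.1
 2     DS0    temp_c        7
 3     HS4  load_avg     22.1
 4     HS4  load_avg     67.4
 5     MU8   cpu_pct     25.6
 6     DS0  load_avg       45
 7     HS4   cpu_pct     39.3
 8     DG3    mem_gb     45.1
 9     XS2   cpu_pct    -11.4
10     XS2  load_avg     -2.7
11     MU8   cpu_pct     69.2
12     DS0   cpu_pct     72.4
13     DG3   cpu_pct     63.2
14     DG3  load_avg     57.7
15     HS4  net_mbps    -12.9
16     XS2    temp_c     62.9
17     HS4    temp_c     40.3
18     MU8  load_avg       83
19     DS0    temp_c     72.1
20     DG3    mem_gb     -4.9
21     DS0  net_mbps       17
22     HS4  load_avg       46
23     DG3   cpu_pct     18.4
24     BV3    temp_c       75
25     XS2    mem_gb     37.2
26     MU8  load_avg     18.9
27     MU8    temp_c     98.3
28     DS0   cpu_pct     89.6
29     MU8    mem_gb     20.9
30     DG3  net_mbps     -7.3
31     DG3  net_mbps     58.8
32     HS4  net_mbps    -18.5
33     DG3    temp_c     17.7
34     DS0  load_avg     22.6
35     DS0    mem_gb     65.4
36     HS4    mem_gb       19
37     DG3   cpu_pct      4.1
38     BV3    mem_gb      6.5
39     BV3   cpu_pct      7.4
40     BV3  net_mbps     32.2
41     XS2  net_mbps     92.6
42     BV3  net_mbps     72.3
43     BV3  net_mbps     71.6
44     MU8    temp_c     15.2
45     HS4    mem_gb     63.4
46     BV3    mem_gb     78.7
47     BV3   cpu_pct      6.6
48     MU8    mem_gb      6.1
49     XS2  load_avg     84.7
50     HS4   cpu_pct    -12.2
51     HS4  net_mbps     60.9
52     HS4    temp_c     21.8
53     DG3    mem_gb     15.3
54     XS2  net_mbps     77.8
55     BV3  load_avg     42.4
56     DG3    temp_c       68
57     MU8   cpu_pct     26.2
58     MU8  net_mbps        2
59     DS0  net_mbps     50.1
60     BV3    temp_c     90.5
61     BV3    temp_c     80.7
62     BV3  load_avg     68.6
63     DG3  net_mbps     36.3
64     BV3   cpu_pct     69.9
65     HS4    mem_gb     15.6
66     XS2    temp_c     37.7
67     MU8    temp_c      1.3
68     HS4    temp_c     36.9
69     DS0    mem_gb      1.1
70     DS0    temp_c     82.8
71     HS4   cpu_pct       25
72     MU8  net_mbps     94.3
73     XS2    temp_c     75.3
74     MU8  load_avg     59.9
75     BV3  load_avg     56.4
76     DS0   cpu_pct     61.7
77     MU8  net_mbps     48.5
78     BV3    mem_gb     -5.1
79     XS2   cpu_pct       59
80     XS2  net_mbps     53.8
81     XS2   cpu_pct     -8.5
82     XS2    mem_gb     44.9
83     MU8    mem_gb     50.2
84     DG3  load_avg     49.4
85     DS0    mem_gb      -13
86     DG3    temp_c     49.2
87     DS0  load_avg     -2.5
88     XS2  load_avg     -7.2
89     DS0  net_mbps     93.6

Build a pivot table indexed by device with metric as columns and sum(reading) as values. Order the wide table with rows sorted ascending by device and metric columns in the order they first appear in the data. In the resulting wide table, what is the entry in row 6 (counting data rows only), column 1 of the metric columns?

74.8

With rows sorted ascending by device, row 6 is device=XS2. metric columns in first-appearance order: load_avg, mem_gb, temp_c, cpu_pct, net_mbps; column 1 is load_avg.
Long rows with device=XS2, metric=load_avg: -2.7 + 84.7 + -7.2 = 74.8.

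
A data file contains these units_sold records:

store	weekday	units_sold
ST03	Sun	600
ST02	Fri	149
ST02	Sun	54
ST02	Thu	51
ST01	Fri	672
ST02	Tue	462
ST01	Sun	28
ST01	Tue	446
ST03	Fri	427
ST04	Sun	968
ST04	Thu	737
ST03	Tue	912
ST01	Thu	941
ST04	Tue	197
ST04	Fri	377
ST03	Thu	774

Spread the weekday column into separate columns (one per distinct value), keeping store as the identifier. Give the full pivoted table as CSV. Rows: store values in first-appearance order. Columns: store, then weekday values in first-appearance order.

Columns: store plus the 4 distinct weekday values (Sun, Fri, Thu, Tue).
For example, row ST03 column Sun takes units_sold=600 from the long row (ST03, Sun).

store,Sun,Fri,Thu,Tue
ST03,600,427,774,912
ST02,54,149,51,462
ST01,28,672,941,446
ST04,968,377,737,197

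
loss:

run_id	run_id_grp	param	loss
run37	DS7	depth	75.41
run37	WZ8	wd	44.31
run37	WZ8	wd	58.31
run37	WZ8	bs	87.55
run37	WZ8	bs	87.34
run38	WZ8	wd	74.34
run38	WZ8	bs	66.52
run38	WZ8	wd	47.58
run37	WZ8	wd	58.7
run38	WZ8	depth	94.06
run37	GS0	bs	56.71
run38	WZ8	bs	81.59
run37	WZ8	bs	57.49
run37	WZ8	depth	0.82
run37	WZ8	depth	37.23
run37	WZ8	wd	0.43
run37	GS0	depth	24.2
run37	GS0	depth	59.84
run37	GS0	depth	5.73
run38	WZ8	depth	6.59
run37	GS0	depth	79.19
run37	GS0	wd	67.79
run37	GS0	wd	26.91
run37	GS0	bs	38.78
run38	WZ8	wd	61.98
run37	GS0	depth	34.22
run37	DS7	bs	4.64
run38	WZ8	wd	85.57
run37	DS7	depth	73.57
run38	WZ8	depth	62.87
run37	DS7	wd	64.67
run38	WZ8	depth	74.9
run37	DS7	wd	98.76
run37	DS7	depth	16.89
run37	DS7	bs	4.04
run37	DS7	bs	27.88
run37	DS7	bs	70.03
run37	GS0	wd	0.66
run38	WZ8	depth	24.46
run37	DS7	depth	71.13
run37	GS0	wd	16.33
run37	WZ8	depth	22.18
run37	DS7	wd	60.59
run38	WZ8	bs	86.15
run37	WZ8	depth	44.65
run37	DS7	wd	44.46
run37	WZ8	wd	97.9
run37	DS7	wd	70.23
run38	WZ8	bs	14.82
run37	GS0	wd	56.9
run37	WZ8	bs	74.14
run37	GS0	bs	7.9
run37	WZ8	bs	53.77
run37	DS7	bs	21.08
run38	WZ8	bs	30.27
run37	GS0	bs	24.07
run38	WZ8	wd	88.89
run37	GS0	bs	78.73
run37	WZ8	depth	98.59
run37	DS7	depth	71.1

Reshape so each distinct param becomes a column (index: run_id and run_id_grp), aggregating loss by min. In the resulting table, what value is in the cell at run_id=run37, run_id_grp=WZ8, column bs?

Rows with run_id=run37, run_id_grp=WZ8 and param=bs: loss values are 87.55, 87.34, 57.49, 74.14, 53.77.
min(87.55, 87.34, 57.49, 74.14, 53.77) = 53.77.

53.77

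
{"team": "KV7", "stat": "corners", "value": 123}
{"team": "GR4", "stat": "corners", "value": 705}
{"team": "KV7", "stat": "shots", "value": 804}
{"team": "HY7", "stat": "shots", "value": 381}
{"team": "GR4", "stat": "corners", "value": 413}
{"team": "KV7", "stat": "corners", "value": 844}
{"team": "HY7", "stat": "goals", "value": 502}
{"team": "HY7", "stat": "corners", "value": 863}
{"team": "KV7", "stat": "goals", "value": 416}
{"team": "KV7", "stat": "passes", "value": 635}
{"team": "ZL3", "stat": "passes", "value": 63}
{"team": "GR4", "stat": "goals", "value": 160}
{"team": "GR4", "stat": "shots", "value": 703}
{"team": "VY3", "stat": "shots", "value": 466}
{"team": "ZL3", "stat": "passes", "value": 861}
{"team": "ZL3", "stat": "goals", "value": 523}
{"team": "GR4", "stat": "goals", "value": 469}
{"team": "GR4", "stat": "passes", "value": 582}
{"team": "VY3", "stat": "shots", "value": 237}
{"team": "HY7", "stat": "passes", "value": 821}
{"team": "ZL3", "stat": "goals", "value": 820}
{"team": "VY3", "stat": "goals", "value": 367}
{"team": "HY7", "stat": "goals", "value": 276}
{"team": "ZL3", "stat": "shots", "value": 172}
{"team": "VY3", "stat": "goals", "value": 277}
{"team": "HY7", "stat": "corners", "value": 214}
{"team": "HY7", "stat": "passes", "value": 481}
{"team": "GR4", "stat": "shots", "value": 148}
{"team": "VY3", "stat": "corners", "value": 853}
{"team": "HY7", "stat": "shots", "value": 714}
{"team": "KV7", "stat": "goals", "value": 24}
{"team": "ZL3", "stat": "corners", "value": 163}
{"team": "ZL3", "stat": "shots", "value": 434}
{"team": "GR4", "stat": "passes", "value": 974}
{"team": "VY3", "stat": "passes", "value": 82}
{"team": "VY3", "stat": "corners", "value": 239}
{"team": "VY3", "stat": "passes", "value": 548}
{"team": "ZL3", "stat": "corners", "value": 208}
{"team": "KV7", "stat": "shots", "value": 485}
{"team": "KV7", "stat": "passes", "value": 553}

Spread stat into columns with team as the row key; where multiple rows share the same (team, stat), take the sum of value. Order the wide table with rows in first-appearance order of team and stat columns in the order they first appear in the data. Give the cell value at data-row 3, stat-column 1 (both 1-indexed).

1077

With rows in first-appearance order of team, row 3 is team=HY7. stat columns in first-appearance order: corners, shots, goals, passes; column 1 is corners.
Long rows with team=HY7, stat=corners: 863 + 214 = 1077.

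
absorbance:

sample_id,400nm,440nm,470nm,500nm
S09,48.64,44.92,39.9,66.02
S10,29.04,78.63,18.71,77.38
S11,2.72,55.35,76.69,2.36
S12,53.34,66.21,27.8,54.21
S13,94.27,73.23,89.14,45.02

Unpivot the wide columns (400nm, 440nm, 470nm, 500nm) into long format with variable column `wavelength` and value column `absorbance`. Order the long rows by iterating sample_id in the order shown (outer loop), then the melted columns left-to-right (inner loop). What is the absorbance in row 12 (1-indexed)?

2.36

20 rows total (5 × 4). Row 12: index ⌊(12-1)/4⌋ = 2 into sample_id → S11; (12-1) mod 4 = 3 into the melted columns → 500nm.
So row 12 is (S11, 500nm, 2.36); absorbance = 2.36.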